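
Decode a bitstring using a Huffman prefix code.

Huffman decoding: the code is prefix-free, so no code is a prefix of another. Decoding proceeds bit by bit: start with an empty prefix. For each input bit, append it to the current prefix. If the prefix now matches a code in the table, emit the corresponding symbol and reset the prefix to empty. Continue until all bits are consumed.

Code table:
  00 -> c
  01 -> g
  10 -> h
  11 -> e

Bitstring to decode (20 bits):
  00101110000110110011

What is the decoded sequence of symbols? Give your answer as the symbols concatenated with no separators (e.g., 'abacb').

Bit 0: prefix='0' (no match yet)
Bit 1: prefix='00' -> emit 'c', reset
Bit 2: prefix='1' (no match yet)
Bit 3: prefix='10' -> emit 'h', reset
Bit 4: prefix='1' (no match yet)
Bit 5: prefix='11' -> emit 'e', reset
Bit 6: prefix='1' (no match yet)
Bit 7: prefix='10' -> emit 'h', reset
Bit 8: prefix='0' (no match yet)
Bit 9: prefix='00' -> emit 'c', reset
Bit 10: prefix='0' (no match yet)
Bit 11: prefix='01' -> emit 'g', reset
Bit 12: prefix='1' (no match yet)
Bit 13: prefix='10' -> emit 'h', reset
Bit 14: prefix='1' (no match yet)
Bit 15: prefix='11' -> emit 'e', reset
Bit 16: prefix='0' (no match yet)
Bit 17: prefix='00' -> emit 'c', reset
Bit 18: prefix='1' (no match yet)
Bit 19: prefix='11' -> emit 'e', reset

Answer: chehcghece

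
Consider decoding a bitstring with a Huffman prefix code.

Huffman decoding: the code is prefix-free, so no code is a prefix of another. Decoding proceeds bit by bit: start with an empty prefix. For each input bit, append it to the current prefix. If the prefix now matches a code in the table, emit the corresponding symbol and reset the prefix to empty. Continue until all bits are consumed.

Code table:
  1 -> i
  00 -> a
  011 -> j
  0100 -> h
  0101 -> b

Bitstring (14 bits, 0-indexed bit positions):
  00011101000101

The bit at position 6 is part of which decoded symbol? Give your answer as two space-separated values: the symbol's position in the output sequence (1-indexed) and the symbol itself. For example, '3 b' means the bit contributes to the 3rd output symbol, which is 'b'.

Answer: 4 h

Derivation:
Bit 0: prefix='0' (no match yet)
Bit 1: prefix='00' -> emit 'a', reset
Bit 2: prefix='0' (no match yet)
Bit 3: prefix='01' (no match yet)
Bit 4: prefix='011' -> emit 'j', reset
Bit 5: prefix='1' -> emit 'i', reset
Bit 6: prefix='0' (no match yet)
Bit 7: prefix='01' (no match yet)
Bit 8: prefix='010' (no match yet)
Bit 9: prefix='0100' -> emit 'h', reset
Bit 10: prefix='0' (no match yet)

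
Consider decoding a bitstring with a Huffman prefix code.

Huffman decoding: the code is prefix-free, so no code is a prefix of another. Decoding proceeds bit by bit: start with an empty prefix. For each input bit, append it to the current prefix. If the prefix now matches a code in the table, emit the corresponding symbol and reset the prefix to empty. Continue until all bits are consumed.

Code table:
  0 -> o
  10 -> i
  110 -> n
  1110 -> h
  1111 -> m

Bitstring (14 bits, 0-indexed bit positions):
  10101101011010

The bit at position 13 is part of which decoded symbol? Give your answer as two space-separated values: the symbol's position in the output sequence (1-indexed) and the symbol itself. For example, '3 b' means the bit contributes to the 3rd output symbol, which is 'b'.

Answer: 6 i

Derivation:
Bit 0: prefix='1' (no match yet)
Bit 1: prefix='10' -> emit 'i', reset
Bit 2: prefix='1' (no match yet)
Bit 3: prefix='10' -> emit 'i', reset
Bit 4: prefix='1' (no match yet)
Bit 5: prefix='11' (no match yet)
Bit 6: prefix='110' -> emit 'n', reset
Bit 7: prefix='1' (no match yet)
Bit 8: prefix='10' -> emit 'i', reset
Bit 9: prefix='1' (no match yet)
Bit 10: prefix='11' (no match yet)
Bit 11: prefix='110' -> emit 'n', reset
Bit 12: prefix='1' (no match yet)
Bit 13: prefix='10' -> emit 'i', reset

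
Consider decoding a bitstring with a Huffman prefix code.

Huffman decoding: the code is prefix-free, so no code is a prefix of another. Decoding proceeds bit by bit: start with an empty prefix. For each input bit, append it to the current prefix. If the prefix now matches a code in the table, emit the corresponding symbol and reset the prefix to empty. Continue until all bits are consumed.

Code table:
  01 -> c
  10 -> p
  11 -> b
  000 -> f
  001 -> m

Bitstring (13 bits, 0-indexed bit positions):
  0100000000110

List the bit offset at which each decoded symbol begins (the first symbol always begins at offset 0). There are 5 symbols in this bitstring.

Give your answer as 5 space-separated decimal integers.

Bit 0: prefix='0' (no match yet)
Bit 1: prefix='01' -> emit 'c', reset
Bit 2: prefix='0' (no match yet)
Bit 3: prefix='00' (no match yet)
Bit 4: prefix='000' -> emit 'f', reset
Bit 5: prefix='0' (no match yet)
Bit 6: prefix='00' (no match yet)
Bit 7: prefix='000' -> emit 'f', reset
Bit 8: prefix='0' (no match yet)
Bit 9: prefix='00' (no match yet)
Bit 10: prefix='001' -> emit 'm', reset
Bit 11: prefix='1' (no match yet)
Bit 12: prefix='10' -> emit 'p', reset

Answer: 0 2 5 8 11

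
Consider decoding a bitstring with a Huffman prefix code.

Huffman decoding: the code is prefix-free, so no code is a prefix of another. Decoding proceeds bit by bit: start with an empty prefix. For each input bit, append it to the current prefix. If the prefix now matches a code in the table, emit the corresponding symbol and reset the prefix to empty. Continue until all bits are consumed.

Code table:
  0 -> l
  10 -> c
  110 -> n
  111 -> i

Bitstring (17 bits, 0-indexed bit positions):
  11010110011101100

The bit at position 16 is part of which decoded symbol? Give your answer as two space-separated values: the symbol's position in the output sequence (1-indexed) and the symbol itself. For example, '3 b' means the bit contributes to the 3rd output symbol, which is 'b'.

Bit 0: prefix='1' (no match yet)
Bit 1: prefix='11' (no match yet)
Bit 2: prefix='110' -> emit 'n', reset
Bit 3: prefix='1' (no match yet)
Bit 4: prefix='10' -> emit 'c', reset
Bit 5: prefix='1' (no match yet)
Bit 6: prefix='11' (no match yet)
Bit 7: prefix='110' -> emit 'n', reset
Bit 8: prefix='0' -> emit 'l', reset
Bit 9: prefix='1' (no match yet)
Bit 10: prefix='11' (no match yet)
Bit 11: prefix='111' -> emit 'i', reset
Bit 12: prefix='0' -> emit 'l', reset
Bit 13: prefix='1' (no match yet)
Bit 14: prefix='11' (no match yet)
Bit 15: prefix='110' -> emit 'n', reset
Bit 16: prefix='0' -> emit 'l', reset

Answer: 8 l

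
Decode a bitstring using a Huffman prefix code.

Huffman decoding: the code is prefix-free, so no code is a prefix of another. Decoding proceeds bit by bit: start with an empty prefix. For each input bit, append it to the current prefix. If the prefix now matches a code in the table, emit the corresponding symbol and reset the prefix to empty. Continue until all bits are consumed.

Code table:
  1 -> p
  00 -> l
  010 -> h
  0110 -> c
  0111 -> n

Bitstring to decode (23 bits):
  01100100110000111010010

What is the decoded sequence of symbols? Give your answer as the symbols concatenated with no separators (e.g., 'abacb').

Bit 0: prefix='0' (no match yet)
Bit 1: prefix='01' (no match yet)
Bit 2: prefix='011' (no match yet)
Bit 3: prefix='0110' -> emit 'c', reset
Bit 4: prefix='0' (no match yet)
Bit 5: prefix='01' (no match yet)
Bit 6: prefix='010' -> emit 'h', reset
Bit 7: prefix='0' (no match yet)
Bit 8: prefix='01' (no match yet)
Bit 9: prefix='011' (no match yet)
Bit 10: prefix='0110' -> emit 'c', reset
Bit 11: prefix='0' (no match yet)
Bit 12: prefix='00' -> emit 'l', reset
Bit 13: prefix='0' (no match yet)
Bit 14: prefix='01' (no match yet)
Bit 15: prefix='011' (no match yet)
Bit 16: prefix='0111' -> emit 'n', reset
Bit 17: prefix='0' (no match yet)
Bit 18: prefix='01' (no match yet)
Bit 19: prefix='010' -> emit 'h', reset
Bit 20: prefix='0' (no match yet)
Bit 21: prefix='01' (no match yet)
Bit 22: prefix='010' -> emit 'h', reset

Answer: chclnhh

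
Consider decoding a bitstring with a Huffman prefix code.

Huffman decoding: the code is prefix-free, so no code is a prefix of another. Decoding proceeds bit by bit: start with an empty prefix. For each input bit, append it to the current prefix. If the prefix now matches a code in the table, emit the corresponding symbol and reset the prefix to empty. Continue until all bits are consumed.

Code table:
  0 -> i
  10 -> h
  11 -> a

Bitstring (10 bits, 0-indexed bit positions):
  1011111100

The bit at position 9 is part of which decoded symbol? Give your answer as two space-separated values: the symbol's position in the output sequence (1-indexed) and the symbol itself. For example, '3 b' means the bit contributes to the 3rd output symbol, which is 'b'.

Answer: 6 i

Derivation:
Bit 0: prefix='1' (no match yet)
Bit 1: prefix='10' -> emit 'h', reset
Bit 2: prefix='1' (no match yet)
Bit 3: prefix='11' -> emit 'a', reset
Bit 4: prefix='1' (no match yet)
Bit 5: prefix='11' -> emit 'a', reset
Bit 6: prefix='1' (no match yet)
Bit 7: prefix='11' -> emit 'a', reset
Bit 8: prefix='0' -> emit 'i', reset
Bit 9: prefix='0' -> emit 'i', reset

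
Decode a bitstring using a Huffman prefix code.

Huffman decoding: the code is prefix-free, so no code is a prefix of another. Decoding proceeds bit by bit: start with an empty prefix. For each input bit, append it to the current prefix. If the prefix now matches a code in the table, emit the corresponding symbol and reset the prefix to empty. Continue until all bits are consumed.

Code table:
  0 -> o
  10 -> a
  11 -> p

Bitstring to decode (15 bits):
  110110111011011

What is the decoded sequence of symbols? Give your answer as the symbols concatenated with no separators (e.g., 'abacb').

Bit 0: prefix='1' (no match yet)
Bit 1: prefix='11' -> emit 'p', reset
Bit 2: prefix='0' -> emit 'o', reset
Bit 3: prefix='1' (no match yet)
Bit 4: prefix='11' -> emit 'p', reset
Bit 5: prefix='0' -> emit 'o', reset
Bit 6: prefix='1' (no match yet)
Bit 7: prefix='11' -> emit 'p', reset
Bit 8: prefix='1' (no match yet)
Bit 9: prefix='10' -> emit 'a', reset
Bit 10: prefix='1' (no match yet)
Bit 11: prefix='11' -> emit 'p', reset
Bit 12: prefix='0' -> emit 'o', reset
Bit 13: prefix='1' (no match yet)
Bit 14: prefix='11' -> emit 'p', reset

Answer: popopapop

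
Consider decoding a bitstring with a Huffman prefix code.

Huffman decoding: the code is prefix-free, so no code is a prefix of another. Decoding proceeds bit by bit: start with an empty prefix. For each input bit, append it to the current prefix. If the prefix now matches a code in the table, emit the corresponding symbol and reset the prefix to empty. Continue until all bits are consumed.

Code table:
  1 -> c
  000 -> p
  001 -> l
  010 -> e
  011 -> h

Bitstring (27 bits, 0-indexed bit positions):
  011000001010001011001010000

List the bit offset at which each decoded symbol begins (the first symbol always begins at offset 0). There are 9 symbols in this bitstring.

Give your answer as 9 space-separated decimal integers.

Answer: 0 3 6 9 12 15 18 21 24

Derivation:
Bit 0: prefix='0' (no match yet)
Bit 1: prefix='01' (no match yet)
Bit 2: prefix='011' -> emit 'h', reset
Bit 3: prefix='0' (no match yet)
Bit 4: prefix='00' (no match yet)
Bit 5: prefix='000' -> emit 'p', reset
Bit 6: prefix='0' (no match yet)
Bit 7: prefix='00' (no match yet)
Bit 8: prefix='001' -> emit 'l', reset
Bit 9: prefix='0' (no match yet)
Bit 10: prefix='01' (no match yet)
Bit 11: prefix='010' -> emit 'e', reset
Bit 12: prefix='0' (no match yet)
Bit 13: prefix='00' (no match yet)
Bit 14: prefix='001' -> emit 'l', reset
Bit 15: prefix='0' (no match yet)
Bit 16: prefix='01' (no match yet)
Bit 17: prefix='011' -> emit 'h', reset
Bit 18: prefix='0' (no match yet)
Bit 19: prefix='00' (no match yet)
Bit 20: prefix='001' -> emit 'l', reset
Bit 21: prefix='0' (no match yet)
Bit 22: prefix='01' (no match yet)
Bit 23: prefix='010' -> emit 'e', reset
Bit 24: prefix='0' (no match yet)
Bit 25: prefix='00' (no match yet)
Bit 26: prefix='000' -> emit 'p', reset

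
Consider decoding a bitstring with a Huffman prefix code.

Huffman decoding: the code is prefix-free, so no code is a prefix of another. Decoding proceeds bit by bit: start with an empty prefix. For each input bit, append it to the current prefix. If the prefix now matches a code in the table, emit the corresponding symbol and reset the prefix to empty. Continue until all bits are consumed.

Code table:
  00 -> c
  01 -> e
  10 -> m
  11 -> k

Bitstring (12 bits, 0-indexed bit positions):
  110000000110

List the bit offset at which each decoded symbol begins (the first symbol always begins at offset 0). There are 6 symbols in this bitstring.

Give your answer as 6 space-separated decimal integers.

Bit 0: prefix='1' (no match yet)
Bit 1: prefix='11' -> emit 'k', reset
Bit 2: prefix='0' (no match yet)
Bit 3: prefix='00' -> emit 'c', reset
Bit 4: prefix='0' (no match yet)
Bit 5: prefix='00' -> emit 'c', reset
Bit 6: prefix='0' (no match yet)
Bit 7: prefix='00' -> emit 'c', reset
Bit 8: prefix='0' (no match yet)
Bit 9: prefix='01' -> emit 'e', reset
Bit 10: prefix='1' (no match yet)
Bit 11: prefix='10' -> emit 'm', reset

Answer: 0 2 4 6 8 10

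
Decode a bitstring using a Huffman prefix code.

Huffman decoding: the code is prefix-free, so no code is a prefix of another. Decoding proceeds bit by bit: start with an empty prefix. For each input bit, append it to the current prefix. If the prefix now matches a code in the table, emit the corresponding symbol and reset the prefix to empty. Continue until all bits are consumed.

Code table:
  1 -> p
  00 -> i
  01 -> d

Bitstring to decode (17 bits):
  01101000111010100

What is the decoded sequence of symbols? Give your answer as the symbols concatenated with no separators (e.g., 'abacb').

Bit 0: prefix='0' (no match yet)
Bit 1: prefix='01' -> emit 'd', reset
Bit 2: prefix='1' -> emit 'p', reset
Bit 3: prefix='0' (no match yet)
Bit 4: prefix='01' -> emit 'd', reset
Bit 5: prefix='0' (no match yet)
Bit 6: prefix='00' -> emit 'i', reset
Bit 7: prefix='0' (no match yet)
Bit 8: prefix='01' -> emit 'd', reset
Bit 9: prefix='1' -> emit 'p', reset
Bit 10: prefix='1' -> emit 'p', reset
Bit 11: prefix='0' (no match yet)
Bit 12: prefix='01' -> emit 'd', reset
Bit 13: prefix='0' (no match yet)
Bit 14: prefix='01' -> emit 'd', reset
Bit 15: prefix='0' (no match yet)
Bit 16: prefix='00' -> emit 'i', reset

Answer: dpdidppddi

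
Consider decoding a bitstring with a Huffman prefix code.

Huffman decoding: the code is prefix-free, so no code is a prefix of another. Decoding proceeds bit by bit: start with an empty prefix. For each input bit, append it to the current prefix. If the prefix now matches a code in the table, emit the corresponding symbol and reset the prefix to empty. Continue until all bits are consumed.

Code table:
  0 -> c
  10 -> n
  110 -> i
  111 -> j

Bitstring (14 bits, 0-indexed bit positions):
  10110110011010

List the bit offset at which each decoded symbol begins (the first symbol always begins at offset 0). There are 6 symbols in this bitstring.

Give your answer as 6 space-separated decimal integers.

Answer: 0 2 5 8 9 12

Derivation:
Bit 0: prefix='1' (no match yet)
Bit 1: prefix='10' -> emit 'n', reset
Bit 2: prefix='1' (no match yet)
Bit 3: prefix='11' (no match yet)
Bit 4: prefix='110' -> emit 'i', reset
Bit 5: prefix='1' (no match yet)
Bit 6: prefix='11' (no match yet)
Bit 7: prefix='110' -> emit 'i', reset
Bit 8: prefix='0' -> emit 'c', reset
Bit 9: prefix='1' (no match yet)
Bit 10: prefix='11' (no match yet)
Bit 11: prefix='110' -> emit 'i', reset
Bit 12: prefix='1' (no match yet)
Bit 13: prefix='10' -> emit 'n', reset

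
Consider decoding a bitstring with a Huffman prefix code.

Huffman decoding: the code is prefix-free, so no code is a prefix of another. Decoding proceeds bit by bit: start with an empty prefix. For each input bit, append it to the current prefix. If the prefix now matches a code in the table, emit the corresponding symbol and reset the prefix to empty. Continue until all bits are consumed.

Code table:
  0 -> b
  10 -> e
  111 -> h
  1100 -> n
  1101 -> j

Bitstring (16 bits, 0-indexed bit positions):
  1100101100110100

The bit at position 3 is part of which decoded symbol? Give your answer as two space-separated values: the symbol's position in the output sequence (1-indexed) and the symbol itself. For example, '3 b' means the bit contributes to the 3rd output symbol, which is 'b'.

Answer: 1 n

Derivation:
Bit 0: prefix='1' (no match yet)
Bit 1: prefix='11' (no match yet)
Bit 2: prefix='110' (no match yet)
Bit 3: prefix='1100' -> emit 'n', reset
Bit 4: prefix='1' (no match yet)
Bit 5: prefix='10' -> emit 'e', reset
Bit 6: prefix='1' (no match yet)
Bit 7: prefix='11' (no match yet)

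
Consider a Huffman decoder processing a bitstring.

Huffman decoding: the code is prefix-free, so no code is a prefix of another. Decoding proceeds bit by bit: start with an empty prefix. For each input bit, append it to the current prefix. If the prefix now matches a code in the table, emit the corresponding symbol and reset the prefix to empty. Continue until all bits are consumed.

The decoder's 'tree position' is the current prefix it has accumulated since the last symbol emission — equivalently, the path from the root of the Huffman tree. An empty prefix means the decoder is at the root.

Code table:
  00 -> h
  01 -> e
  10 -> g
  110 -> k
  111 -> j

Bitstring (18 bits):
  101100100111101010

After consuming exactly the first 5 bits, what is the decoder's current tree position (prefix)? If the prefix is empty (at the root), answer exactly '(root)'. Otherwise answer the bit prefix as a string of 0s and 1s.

Bit 0: prefix='1' (no match yet)
Bit 1: prefix='10' -> emit 'g', reset
Bit 2: prefix='1' (no match yet)
Bit 3: prefix='11' (no match yet)
Bit 4: prefix='110' -> emit 'k', reset

Answer: (root)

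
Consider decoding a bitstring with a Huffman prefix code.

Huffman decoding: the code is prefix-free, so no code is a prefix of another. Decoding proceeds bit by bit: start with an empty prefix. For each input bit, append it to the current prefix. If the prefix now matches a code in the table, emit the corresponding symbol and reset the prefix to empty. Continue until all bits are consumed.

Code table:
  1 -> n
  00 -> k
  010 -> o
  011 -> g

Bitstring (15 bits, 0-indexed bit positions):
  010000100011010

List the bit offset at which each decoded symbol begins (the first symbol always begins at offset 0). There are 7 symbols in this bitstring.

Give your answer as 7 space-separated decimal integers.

Bit 0: prefix='0' (no match yet)
Bit 1: prefix='01' (no match yet)
Bit 2: prefix='010' -> emit 'o', reset
Bit 3: prefix='0' (no match yet)
Bit 4: prefix='00' -> emit 'k', reset
Bit 5: prefix='0' (no match yet)
Bit 6: prefix='01' (no match yet)
Bit 7: prefix='010' -> emit 'o', reset
Bit 8: prefix='0' (no match yet)
Bit 9: prefix='00' -> emit 'k', reset
Bit 10: prefix='1' -> emit 'n', reset
Bit 11: prefix='1' -> emit 'n', reset
Bit 12: prefix='0' (no match yet)
Bit 13: prefix='01' (no match yet)
Bit 14: prefix='010' -> emit 'o', reset

Answer: 0 3 5 8 10 11 12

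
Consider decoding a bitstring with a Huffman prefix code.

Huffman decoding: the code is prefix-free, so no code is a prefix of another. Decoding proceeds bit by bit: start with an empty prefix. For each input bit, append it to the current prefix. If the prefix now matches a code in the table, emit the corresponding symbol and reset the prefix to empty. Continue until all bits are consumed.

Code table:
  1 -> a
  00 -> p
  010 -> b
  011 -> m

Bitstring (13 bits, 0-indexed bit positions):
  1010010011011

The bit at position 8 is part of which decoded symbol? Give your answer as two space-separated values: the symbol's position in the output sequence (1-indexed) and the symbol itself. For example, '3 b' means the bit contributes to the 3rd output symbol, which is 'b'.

Bit 0: prefix='1' -> emit 'a', reset
Bit 1: prefix='0' (no match yet)
Bit 2: prefix='01' (no match yet)
Bit 3: prefix='010' -> emit 'b', reset
Bit 4: prefix='0' (no match yet)
Bit 5: prefix='01' (no match yet)
Bit 6: prefix='010' -> emit 'b', reset
Bit 7: prefix='0' (no match yet)
Bit 8: prefix='01' (no match yet)
Bit 9: prefix='011' -> emit 'm', reset
Bit 10: prefix='0' (no match yet)
Bit 11: prefix='01' (no match yet)
Bit 12: prefix='011' -> emit 'm', reset

Answer: 4 m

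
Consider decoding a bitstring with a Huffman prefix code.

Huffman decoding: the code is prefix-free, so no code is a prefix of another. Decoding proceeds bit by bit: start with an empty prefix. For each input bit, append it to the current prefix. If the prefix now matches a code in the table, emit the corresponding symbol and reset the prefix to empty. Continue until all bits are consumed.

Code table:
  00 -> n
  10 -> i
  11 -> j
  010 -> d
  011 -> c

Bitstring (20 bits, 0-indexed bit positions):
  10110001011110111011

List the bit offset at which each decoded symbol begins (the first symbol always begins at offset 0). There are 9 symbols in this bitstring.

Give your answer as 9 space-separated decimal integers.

Bit 0: prefix='1' (no match yet)
Bit 1: prefix='10' -> emit 'i', reset
Bit 2: prefix='1' (no match yet)
Bit 3: prefix='11' -> emit 'j', reset
Bit 4: prefix='0' (no match yet)
Bit 5: prefix='00' -> emit 'n', reset
Bit 6: prefix='0' (no match yet)
Bit 7: prefix='01' (no match yet)
Bit 8: prefix='010' -> emit 'd', reset
Bit 9: prefix='1' (no match yet)
Bit 10: prefix='11' -> emit 'j', reset
Bit 11: prefix='1' (no match yet)
Bit 12: prefix='11' -> emit 'j', reset
Bit 13: prefix='0' (no match yet)
Bit 14: prefix='01' (no match yet)
Bit 15: prefix='011' -> emit 'c', reset
Bit 16: prefix='1' (no match yet)
Bit 17: prefix='10' -> emit 'i', reset
Bit 18: prefix='1' (no match yet)
Bit 19: prefix='11' -> emit 'j', reset

Answer: 0 2 4 6 9 11 13 16 18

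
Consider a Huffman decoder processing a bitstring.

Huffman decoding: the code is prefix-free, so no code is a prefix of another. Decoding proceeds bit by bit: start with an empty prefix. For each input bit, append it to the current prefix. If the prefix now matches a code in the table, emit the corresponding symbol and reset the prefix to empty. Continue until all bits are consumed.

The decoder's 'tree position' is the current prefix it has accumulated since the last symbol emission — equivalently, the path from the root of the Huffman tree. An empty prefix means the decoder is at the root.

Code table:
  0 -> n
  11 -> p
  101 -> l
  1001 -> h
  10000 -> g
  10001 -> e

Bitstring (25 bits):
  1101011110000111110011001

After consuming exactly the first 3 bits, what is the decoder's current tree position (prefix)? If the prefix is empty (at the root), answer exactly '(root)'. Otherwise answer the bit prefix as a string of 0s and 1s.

Bit 0: prefix='1' (no match yet)
Bit 1: prefix='11' -> emit 'p', reset
Bit 2: prefix='0' -> emit 'n', reset

Answer: (root)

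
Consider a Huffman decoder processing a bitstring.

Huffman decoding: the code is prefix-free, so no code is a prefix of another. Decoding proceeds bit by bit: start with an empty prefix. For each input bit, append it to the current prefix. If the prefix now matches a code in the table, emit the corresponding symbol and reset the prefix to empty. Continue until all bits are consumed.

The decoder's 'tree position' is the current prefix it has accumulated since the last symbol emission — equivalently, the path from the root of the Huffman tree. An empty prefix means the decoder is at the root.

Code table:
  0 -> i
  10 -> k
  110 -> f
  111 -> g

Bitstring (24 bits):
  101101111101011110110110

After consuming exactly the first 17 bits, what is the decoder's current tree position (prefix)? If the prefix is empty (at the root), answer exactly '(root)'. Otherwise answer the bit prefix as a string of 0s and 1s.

Answer: 1

Derivation:
Bit 0: prefix='1' (no match yet)
Bit 1: prefix='10' -> emit 'k', reset
Bit 2: prefix='1' (no match yet)
Bit 3: prefix='11' (no match yet)
Bit 4: prefix='110' -> emit 'f', reset
Bit 5: prefix='1' (no match yet)
Bit 6: prefix='11' (no match yet)
Bit 7: prefix='111' -> emit 'g', reset
Bit 8: prefix='1' (no match yet)
Bit 9: prefix='11' (no match yet)
Bit 10: prefix='110' -> emit 'f', reset
Bit 11: prefix='1' (no match yet)
Bit 12: prefix='10' -> emit 'k', reset
Bit 13: prefix='1' (no match yet)
Bit 14: prefix='11' (no match yet)
Bit 15: prefix='111' -> emit 'g', reset
Bit 16: prefix='1' (no match yet)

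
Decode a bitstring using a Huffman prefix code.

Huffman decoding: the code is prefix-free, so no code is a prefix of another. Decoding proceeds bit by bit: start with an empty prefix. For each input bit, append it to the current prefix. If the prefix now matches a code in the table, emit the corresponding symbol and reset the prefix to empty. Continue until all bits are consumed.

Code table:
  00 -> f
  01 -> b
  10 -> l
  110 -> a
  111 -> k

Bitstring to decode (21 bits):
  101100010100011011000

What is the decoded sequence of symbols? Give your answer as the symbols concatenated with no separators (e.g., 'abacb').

Answer: lafllfaaf

Derivation:
Bit 0: prefix='1' (no match yet)
Bit 1: prefix='10' -> emit 'l', reset
Bit 2: prefix='1' (no match yet)
Bit 3: prefix='11' (no match yet)
Bit 4: prefix='110' -> emit 'a', reset
Bit 5: prefix='0' (no match yet)
Bit 6: prefix='00' -> emit 'f', reset
Bit 7: prefix='1' (no match yet)
Bit 8: prefix='10' -> emit 'l', reset
Bit 9: prefix='1' (no match yet)
Bit 10: prefix='10' -> emit 'l', reset
Bit 11: prefix='0' (no match yet)
Bit 12: prefix='00' -> emit 'f', reset
Bit 13: prefix='1' (no match yet)
Bit 14: prefix='11' (no match yet)
Bit 15: prefix='110' -> emit 'a', reset
Bit 16: prefix='1' (no match yet)
Bit 17: prefix='11' (no match yet)
Bit 18: prefix='110' -> emit 'a', reset
Bit 19: prefix='0' (no match yet)
Bit 20: prefix='00' -> emit 'f', reset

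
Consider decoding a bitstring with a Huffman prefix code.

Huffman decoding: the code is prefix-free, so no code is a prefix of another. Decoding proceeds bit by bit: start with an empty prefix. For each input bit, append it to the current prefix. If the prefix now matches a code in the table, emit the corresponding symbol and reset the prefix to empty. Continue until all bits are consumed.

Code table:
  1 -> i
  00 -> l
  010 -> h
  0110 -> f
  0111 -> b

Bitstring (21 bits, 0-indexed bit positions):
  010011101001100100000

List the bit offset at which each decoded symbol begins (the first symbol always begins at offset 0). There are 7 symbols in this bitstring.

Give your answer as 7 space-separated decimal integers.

Answer: 0 3 7 10 14 17 19

Derivation:
Bit 0: prefix='0' (no match yet)
Bit 1: prefix='01' (no match yet)
Bit 2: prefix='010' -> emit 'h', reset
Bit 3: prefix='0' (no match yet)
Bit 4: prefix='01' (no match yet)
Bit 5: prefix='011' (no match yet)
Bit 6: prefix='0111' -> emit 'b', reset
Bit 7: prefix='0' (no match yet)
Bit 8: prefix='01' (no match yet)
Bit 9: prefix='010' -> emit 'h', reset
Bit 10: prefix='0' (no match yet)
Bit 11: prefix='01' (no match yet)
Bit 12: prefix='011' (no match yet)
Bit 13: prefix='0110' -> emit 'f', reset
Bit 14: prefix='0' (no match yet)
Bit 15: prefix='01' (no match yet)
Bit 16: prefix='010' -> emit 'h', reset
Bit 17: prefix='0' (no match yet)
Bit 18: prefix='00' -> emit 'l', reset
Bit 19: prefix='0' (no match yet)
Bit 20: prefix='00' -> emit 'l', reset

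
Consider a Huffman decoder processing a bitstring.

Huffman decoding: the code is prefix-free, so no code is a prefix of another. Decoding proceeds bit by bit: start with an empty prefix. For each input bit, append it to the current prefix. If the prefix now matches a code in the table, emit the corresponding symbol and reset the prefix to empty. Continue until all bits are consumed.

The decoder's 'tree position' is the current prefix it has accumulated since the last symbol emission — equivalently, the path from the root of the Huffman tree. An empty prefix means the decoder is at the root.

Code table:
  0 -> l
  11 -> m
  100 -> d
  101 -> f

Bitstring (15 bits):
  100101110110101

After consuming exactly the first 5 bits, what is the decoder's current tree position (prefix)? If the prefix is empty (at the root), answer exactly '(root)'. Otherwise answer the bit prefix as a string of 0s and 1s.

Answer: 10

Derivation:
Bit 0: prefix='1' (no match yet)
Bit 1: prefix='10' (no match yet)
Bit 2: prefix='100' -> emit 'd', reset
Bit 3: prefix='1' (no match yet)
Bit 4: prefix='10' (no match yet)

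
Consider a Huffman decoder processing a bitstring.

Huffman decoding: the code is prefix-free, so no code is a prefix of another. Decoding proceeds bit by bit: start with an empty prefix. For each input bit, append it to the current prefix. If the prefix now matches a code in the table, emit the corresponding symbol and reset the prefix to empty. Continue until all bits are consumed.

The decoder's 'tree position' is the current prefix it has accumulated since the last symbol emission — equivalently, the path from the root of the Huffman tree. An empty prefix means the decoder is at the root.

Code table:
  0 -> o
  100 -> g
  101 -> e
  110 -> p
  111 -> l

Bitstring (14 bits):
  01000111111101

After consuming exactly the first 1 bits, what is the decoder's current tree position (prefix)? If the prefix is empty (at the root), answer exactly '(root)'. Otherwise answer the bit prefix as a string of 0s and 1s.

Bit 0: prefix='0' -> emit 'o', reset

Answer: (root)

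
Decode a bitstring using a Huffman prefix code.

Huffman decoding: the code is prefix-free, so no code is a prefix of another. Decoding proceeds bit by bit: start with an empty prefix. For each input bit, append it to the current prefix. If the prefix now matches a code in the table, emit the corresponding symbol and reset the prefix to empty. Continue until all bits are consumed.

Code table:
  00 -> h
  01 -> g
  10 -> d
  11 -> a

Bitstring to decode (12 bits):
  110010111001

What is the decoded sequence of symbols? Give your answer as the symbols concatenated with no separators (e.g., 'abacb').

Answer: ahdadg

Derivation:
Bit 0: prefix='1' (no match yet)
Bit 1: prefix='11' -> emit 'a', reset
Bit 2: prefix='0' (no match yet)
Bit 3: prefix='00' -> emit 'h', reset
Bit 4: prefix='1' (no match yet)
Bit 5: prefix='10' -> emit 'd', reset
Bit 6: prefix='1' (no match yet)
Bit 7: prefix='11' -> emit 'a', reset
Bit 8: prefix='1' (no match yet)
Bit 9: prefix='10' -> emit 'd', reset
Bit 10: prefix='0' (no match yet)
Bit 11: prefix='01' -> emit 'g', reset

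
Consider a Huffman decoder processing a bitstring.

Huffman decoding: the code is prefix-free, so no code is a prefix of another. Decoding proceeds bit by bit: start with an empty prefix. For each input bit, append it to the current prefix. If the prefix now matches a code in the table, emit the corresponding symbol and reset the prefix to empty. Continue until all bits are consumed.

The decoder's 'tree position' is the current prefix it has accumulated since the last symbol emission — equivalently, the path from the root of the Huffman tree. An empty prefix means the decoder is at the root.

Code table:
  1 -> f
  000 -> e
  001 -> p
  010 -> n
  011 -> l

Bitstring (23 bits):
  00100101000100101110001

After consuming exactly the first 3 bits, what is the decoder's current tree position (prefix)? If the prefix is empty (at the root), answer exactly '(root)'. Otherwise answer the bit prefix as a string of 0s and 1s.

Answer: (root)

Derivation:
Bit 0: prefix='0' (no match yet)
Bit 1: prefix='00' (no match yet)
Bit 2: prefix='001' -> emit 'p', reset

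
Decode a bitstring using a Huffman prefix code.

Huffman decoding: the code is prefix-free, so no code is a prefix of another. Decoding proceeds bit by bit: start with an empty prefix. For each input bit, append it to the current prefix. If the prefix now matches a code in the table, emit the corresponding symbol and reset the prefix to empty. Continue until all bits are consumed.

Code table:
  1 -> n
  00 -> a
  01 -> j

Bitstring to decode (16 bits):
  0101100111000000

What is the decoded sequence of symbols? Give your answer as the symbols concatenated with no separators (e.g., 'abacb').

Answer: jjnannnaaa

Derivation:
Bit 0: prefix='0' (no match yet)
Bit 1: prefix='01' -> emit 'j', reset
Bit 2: prefix='0' (no match yet)
Bit 3: prefix='01' -> emit 'j', reset
Bit 4: prefix='1' -> emit 'n', reset
Bit 5: prefix='0' (no match yet)
Bit 6: prefix='00' -> emit 'a', reset
Bit 7: prefix='1' -> emit 'n', reset
Bit 8: prefix='1' -> emit 'n', reset
Bit 9: prefix='1' -> emit 'n', reset
Bit 10: prefix='0' (no match yet)
Bit 11: prefix='00' -> emit 'a', reset
Bit 12: prefix='0' (no match yet)
Bit 13: prefix='00' -> emit 'a', reset
Bit 14: prefix='0' (no match yet)
Bit 15: prefix='00' -> emit 'a', reset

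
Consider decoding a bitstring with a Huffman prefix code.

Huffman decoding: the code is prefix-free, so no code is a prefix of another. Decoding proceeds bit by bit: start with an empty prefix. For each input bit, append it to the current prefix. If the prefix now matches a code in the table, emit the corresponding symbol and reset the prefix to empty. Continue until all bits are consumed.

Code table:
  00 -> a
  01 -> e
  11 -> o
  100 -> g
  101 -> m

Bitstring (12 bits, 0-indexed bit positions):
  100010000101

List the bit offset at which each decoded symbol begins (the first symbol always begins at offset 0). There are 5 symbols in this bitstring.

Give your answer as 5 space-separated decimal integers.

Answer: 0 3 5 7 9

Derivation:
Bit 0: prefix='1' (no match yet)
Bit 1: prefix='10' (no match yet)
Bit 2: prefix='100' -> emit 'g', reset
Bit 3: prefix='0' (no match yet)
Bit 4: prefix='01' -> emit 'e', reset
Bit 5: prefix='0' (no match yet)
Bit 6: prefix='00' -> emit 'a', reset
Bit 7: prefix='0' (no match yet)
Bit 8: prefix='00' -> emit 'a', reset
Bit 9: prefix='1' (no match yet)
Bit 10: prefix='10' (no match yet)
Bit 11: prefix='101' -> emit 'm', reset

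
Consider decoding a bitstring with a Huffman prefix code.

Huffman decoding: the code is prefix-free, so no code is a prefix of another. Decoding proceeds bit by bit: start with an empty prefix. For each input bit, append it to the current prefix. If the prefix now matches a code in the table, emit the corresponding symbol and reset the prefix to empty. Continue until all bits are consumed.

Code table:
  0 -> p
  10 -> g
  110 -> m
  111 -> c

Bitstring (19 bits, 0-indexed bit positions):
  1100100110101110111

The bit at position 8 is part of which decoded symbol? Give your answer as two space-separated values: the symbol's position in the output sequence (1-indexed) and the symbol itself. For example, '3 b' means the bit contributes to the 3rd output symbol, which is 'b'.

Answer: 5 m

Derivation:
Bit 0: prefix='1' (no match yet)
Bit 1: prefix='11' (no match yet)
Bit 2: prefix='110' -> emit 'm', reset
Bit 3: prefix='0' -> emit 'p', reset
Bit 4: prefix='1' (no match yet)
Bit 5: prefix='10' -> emit 'g', reset
Bit 6: prefix='0' -> emit 'p', reset
Bit 7: prefix='1' (no match yet)
Bit 8: prefix='11' (no match yet)
Bit 9: prefix='110' -> emit 'm', reset
Bit 10: prefix='1' (no match yet)
Bit 11: prefix='10' -> emit 'g', reset
Bit 12: prefix='1' (no match yet)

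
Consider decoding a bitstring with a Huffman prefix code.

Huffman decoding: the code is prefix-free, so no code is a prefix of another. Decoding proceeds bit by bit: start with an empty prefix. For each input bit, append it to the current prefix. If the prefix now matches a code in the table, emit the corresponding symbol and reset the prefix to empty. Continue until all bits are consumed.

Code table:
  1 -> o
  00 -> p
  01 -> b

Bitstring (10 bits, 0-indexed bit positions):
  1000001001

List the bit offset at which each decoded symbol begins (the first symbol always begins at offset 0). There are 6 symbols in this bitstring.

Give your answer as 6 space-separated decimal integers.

Answer: 0 1 3 5 7 9

Derivation:
Bit 0: prefix='1' -> emit 'o', reset
Bit 1: prefix='0' (no match yet)
Bit 2: prefix='00' -> emit 'p', reset
Bit 3: prefix='0' (no match yet)
Bit 4: prefix='00' -> emit 'p', reset
Bit 5: prefix='0' (no match yet)
Bit 6: prefix='01' -> emit 'b', reset
Bit 7: prefix='0' (no match yet)
Bit 8: prefix='00' -> emit 'p', reset
Bit 9: prefix='1' -> emit 'o', reset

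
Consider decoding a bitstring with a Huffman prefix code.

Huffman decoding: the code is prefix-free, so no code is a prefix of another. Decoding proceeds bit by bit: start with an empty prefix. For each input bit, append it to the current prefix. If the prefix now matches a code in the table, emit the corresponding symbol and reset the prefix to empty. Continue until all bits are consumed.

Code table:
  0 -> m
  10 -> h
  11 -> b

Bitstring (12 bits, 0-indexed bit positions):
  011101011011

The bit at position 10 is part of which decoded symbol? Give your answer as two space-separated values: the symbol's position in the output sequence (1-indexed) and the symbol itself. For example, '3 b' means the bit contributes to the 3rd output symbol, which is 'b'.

Bit 0: prefix='0' -> emit 'm', reset
Bit 1: prefix='1' (no match yet)
Bit 2: prefix='11' -> emit 'b', reset
Bit 3: prefix='1' (no match yet)
Bit 4: prefix='10' -> emit 'h', reset
Bit 5: prefix='1' (no match yet)
Bit 6: prefix='10' -> emit 'h', reset
Bit 7: prefix='1' (no match yet)
Bit 8: prefix='11' -> emit 'b', reset
Bit 9: prefix='0' -> emit 'm', reset
Bit 10: prefix='1' (no match yet)
Bit 11: prefix='11' -> emit 'b', reset

Answer: 7 b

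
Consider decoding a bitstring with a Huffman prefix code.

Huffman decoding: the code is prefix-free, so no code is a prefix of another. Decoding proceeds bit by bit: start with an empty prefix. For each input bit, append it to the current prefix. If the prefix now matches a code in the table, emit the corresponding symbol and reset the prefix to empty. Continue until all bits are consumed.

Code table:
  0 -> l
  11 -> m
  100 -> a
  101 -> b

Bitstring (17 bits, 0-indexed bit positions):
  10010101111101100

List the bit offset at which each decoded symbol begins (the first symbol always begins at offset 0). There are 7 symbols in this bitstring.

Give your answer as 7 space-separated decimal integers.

Answer: 0 3 6 7 9 11 14

Derivation:
Bit 0: prefix='1' (no match yet)
Bit 1: prefix='10' (no match yet)
Bit 2: prefix='100' -> emit 'a', reset
Bit 3: prefix='1' (no match yet)
Bit 4: prefix='10' (no match yet)
Bit 5: prefix='101' -> emit 'b', reset
Bit 6: prefix='0' -> emit 'l', reset
Bit 7: prefix='1' (no match yet)
Bit 8: prefix='11' -> emit 'm', reset
Bit 9: prefix='1' (no match yet)
Bit 10: prefix='11' -> emit 'm', reset
Bit 11: prefix='1' (no match yet)
Bit 12: prefix='10' (no match yet)
Bit 13: prefix='101' -> emit 'b', reset
Bit 14: prefix='1' (no match yet)
Bit 15: prefix='10' (no match yet)
Bit 16: prefix='100' -> emit 'a', reset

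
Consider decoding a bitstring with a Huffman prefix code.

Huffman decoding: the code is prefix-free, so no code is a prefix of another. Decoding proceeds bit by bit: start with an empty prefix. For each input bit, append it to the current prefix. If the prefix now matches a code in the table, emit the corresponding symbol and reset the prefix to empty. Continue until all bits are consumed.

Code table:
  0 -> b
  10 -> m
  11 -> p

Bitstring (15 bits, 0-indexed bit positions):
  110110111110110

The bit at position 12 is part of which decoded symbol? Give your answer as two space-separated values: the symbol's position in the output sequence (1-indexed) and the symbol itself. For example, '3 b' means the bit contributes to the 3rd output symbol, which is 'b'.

Bit 0: prefix='1' (no match yet)
Bit 1: prefix='11' -> emit 'p', reset
Bit 2: prefix='0' -> emit 'b', reset
Bit 3: prefix='1' (no match yet)
Bit 4: prefix='11' -> emit 'p', reset
Bit 5: prefix='0' -> emit 'b', reset
Bit 6: prefix='1' (no match yet)
Bit 7: prefix='11' -> emit 'p', reset
Bit 8: prefix='1' (no match yet)
Bit 9: prefix='11' -> emit 'p', reset
Bit 10: prefix='1' (no match yet)
Bit 11: prefix='10' -> emit 'm', reset
Bit 12: prefix='1' (no match yet)
Bit 13: prefix='11' -> emit 'p', reset
Bit 14: prefix='0' -> emit 'b', reset

Answer: 8 p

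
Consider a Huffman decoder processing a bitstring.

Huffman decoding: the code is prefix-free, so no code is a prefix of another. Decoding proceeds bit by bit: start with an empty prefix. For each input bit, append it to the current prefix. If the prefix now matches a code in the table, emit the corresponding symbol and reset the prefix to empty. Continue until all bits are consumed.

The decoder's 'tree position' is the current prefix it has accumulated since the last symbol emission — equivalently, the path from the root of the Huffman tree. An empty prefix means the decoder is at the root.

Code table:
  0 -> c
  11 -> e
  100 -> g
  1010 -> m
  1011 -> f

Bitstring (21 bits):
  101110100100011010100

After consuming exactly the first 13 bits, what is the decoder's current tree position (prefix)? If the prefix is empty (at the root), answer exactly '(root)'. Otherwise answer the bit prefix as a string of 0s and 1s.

Answer: (root)

Derivation:
Bit 0: prefix='1' (no match yet)
Bit 1: prefix='10' (no match yet)
Bit 2: prefix='101' (no match yet)
Bit 3: prefix='1011' -> emit 'f', reset
Bit 4: prefix='1' (no match yet)
Bit 5: prefix='10' (no match yet)
Bit 6: prefix='101' (no match yet)
Bit 7: prefix='1010' -> emit 'm', reset
Bit 8: prefix='0' -> emit 'c', reset
Bit 9: prefix='1' (no match yet)
Bit 10: prefix='10' (no match yet)
Bit 11: prefix='100' -> emit 'g', reset
Bit 12: prefix='0' -> emit 'c', reset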